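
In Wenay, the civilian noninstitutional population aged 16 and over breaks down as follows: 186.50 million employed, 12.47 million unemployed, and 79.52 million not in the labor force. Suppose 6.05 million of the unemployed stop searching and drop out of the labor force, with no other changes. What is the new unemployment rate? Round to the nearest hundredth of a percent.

New unemployment rate ≈ 3.33%.

Initially, labor force = 186.50 + 12.47 = 198.97 million, so u = 12.47/198.97 = 6.27%.
After the change, unemployed and labor force both fall by 6.05 → E = 186.50, U = 6.42, labor force = 192.92 million.
New unemployment rate = 6.42 / 192.92 = 3.33%.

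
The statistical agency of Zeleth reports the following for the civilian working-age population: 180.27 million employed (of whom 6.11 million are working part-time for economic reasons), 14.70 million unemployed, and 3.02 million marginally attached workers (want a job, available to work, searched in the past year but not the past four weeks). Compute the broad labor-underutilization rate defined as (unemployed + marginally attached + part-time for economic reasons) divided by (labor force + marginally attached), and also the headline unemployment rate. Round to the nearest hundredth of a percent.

Labor force = 180.27 + 14.70 = 194.97 million.
Numerator = 14.70 + 3.02 + 6.11 = 23.83 million.
Denominator = 194.97 + 3.02 = 197.99 million.
Broad rate = 23.83 / 197.99 = 12.04%.
Headline unemployment rate = 14.70 / 194.97 = 7.54%.

Broad underutilization rate ≈ 12.04%; headline unemployment rate ≈ 7.54%.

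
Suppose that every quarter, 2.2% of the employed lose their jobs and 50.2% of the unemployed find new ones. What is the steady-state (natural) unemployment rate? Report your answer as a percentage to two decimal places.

Steady-state unemployment rate ≈ 4.20%.

At steady state the flows balance: s·E = f·U, so U/(E+U) = s/(s+f).
u* = 2.2 / (2.2 + 50.2) = 2.2 / 52.40 = 4.20%.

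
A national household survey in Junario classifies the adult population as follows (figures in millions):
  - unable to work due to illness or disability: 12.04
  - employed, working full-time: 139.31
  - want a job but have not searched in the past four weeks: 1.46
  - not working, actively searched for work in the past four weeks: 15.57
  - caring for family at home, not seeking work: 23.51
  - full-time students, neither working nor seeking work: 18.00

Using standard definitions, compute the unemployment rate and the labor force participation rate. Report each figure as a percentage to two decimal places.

Unemployment rate ≈ 10.05%; labor force participation rate ≈ 73.79%.

Employed = 139.31 million.
Unemployed = 15.57 million.
Labor force = 139.31 + 15.57 = 154.88 million.
Not in labor force = 12.04 + 1.46 + 23.51 + 18.00 = 55.01 million (those not working and not actively searching are outside the labor force — including those who want a job but have given up searching).
Civilian working-age population = 154.88 + 55.01 = 209.89 million.
Unemployment rate = 15.57 / 154.88 = 10.05%.
Labor force participation rate = 154.88 / 209.89 = 73.79%.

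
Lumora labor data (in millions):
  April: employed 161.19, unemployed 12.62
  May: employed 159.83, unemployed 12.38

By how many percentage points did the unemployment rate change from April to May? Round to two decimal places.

The unemployment rate changed by −0.07 percentage points.

April: labor force = 161.19 + 12.62 = 173.81; u = 12.62/173.81 = 7.26%.
May: labor force = 159.83 + 12.38 = 172.21; u = 12.38/172.21 = 7.19%.
Change = 7.19% − 7.26% = −0.07 pp.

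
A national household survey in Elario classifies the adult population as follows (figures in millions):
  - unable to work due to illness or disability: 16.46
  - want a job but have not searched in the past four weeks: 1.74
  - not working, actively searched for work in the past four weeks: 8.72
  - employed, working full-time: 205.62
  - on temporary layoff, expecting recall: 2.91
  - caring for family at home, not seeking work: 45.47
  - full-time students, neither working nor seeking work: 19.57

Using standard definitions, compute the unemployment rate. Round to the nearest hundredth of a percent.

Unemployment rate ≈ 5.35%.

Employed = 205.62 million.
Unemployed = 8.72 + 2.91 = 11.63 million (jobless and actively searching, or on temporary layoff).
Labor force = 205.62 + 11.63 = 217.25 million.
Unemployment rate = 11.63 / 217.25 = 5.35%.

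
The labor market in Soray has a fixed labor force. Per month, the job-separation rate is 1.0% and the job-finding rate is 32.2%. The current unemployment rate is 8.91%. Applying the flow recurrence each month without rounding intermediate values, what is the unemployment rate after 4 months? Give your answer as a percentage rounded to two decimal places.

With a fixed labor force, u_{t+1} = u_t + s·(1−u_t) − f·u_t = u_t·(1−s−f) + s.
Here 1−s−f = 0.668 and s = 0.010.
u_1 = 0.089100 × 0.668 + 0.010 = 0.069519.
u_2 = 0.069519 × 0.668 + 0.010 = 0.056439.
u_3 = 0.056439 × 0.668 + 0.010 = 0.047701.
u_4 = 0.047701 × 0.668 + 0.010 = 0.041864.

Unemployment rate after four months ≈ 4.19%.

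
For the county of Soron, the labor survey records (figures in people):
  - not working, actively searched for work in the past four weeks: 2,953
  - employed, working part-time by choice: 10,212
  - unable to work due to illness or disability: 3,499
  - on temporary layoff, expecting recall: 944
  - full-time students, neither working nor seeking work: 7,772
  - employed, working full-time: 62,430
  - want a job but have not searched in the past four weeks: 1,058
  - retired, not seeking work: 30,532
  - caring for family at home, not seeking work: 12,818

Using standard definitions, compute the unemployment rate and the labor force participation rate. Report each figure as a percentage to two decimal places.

Employed = 10,212 + 62,430 = 72,642.
Unemployed = 2,953 + 944 = 3,897 (jobless and actively searching, or on temporary layoff).
Labor force = 72,642 + 3,897 = 76,539.
Not in labor force = 3,499 + 7,772 + 1,058 + 30,532 + 12,818 = 55,679 (those not working and not actively searching are outside the labor force — including those who want a job but have given up searching).
Civilian working-age population = 76,539 + 55,679 = 132,218.
Unemployment rate = 3,897 / 76,539 = 5.09%.
Labor force participation rate = 76,539 / 132,218 = 57.89%.

Unemployment rate ≈ 5.09%; labor force participation rate ≈ 57.89%.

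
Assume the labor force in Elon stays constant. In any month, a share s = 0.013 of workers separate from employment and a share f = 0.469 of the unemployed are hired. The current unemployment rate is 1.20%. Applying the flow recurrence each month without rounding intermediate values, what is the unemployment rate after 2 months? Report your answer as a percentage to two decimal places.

Unemployment rate after two months ≈ 2.30%.

With a fixed labor force, u_{t+1} = u_t + s·(1−u_t) − f·u_t = u_t·(1−s−f) + s.
Here 1−s−f = 0.518 and s = 0.013.
u_1 = 0.012000 × 0.518 + 0.013 = 0.019216.
u_2 = 0.019216 × 0.518 + 0.013 = 0.022954.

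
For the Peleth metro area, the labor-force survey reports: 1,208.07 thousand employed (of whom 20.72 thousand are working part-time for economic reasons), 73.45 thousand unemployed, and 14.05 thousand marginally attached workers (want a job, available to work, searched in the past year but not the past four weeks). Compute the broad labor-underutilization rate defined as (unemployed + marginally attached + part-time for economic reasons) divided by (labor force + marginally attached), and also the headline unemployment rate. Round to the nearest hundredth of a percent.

Labor force = 1,208.07 + 73.45 = 1,281.52 thousand.
Numerator = 73.45 + 14.05 + 20.72 = 108.22 thousand.
Denominator = 1,281.52 + 14.05 = 1,295.57 thousand.
Broad rate = 108.22 / 1,295.57 = 8.35%.
Headline unemployment rate = 73.45 / 1,281.52 = 5.73%.

Broad underutilization rate ≈ 8.35%; headline unemployment rate ≈ 5.73%.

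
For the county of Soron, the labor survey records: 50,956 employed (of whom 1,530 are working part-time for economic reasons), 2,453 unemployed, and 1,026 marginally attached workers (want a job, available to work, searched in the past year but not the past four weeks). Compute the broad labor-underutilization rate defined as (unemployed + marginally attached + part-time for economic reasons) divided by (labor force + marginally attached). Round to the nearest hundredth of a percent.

Broad underutilization rate ≈ 9.20%.

Labor force = 50,956 + 2,453 = 53,409.
Numerator = 2,453 + 1,026 + 1,530 = 5,009.
Denominator = 53,409 + 1,026 = 54,435.
Broad rate = 5,009 / 54,435 = 9.20%.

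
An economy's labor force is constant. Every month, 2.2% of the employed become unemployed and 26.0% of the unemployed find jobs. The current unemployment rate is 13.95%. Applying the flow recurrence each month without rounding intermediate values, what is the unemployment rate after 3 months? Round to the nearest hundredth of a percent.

With a fixed labor force, u_{t+1} = u_t + s·(1−u_t) − f·u_t = u_t·(1−s−f) + s.
Here 1−s−f = 0.718 and s = 0.022.
u_1 = 0.139500 × 0.718 + 0.022 = 0.122161.
u_2 = 0.122161 × 0.718 + 0.022 = 0.109712.
u_3 = 0.109712 × 0.718 + 0.022 = 0.100773.

Unemployment rate after three months ≈ 10.08%.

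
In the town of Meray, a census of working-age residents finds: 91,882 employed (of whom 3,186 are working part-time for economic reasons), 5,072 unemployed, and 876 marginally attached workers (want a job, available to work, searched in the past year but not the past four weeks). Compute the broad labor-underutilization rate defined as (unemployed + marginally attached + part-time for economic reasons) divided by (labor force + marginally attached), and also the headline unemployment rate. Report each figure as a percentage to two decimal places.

Broad underutilization rate ≈ 9.34%; headline unemployment rate ≈ 5.23%.

Labor force = 91,882 + 5,072 = 96,954.
Numerator = 5,072 + 876 + 3,186 = 9,134.
Denominator = 96,954 + 876 = 97,830.
Broad rate = 9,134 / 97,830 = 9.34%.
Headline unemployment rate = 5,072 / 96,954 = 5.23%.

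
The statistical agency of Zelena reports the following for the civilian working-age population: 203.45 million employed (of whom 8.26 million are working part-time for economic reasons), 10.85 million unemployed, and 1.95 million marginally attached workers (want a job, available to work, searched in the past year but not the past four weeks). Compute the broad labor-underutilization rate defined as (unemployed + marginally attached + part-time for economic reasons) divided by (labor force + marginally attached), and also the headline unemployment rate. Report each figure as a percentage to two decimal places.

Broad underutilization rate ≈ 9.74%; headline unemployment rate ≈ 5.06%.

Labor force = 203.45 + 10.85 = 214.30 million.
Numerator = 10.85 + 1.95 + 8.26 = 21.06 million.
Denominator = 214.30 + 1.95 = 216.25 million.
Broad rate = 21.06 / 216.25 = 9.74%.
Headline unemployment rate = 10.85 / 214.30 = 5.06%.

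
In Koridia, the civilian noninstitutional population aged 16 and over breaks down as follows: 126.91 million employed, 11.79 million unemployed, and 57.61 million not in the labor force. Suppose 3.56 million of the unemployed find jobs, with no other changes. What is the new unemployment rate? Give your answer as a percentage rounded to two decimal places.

Initially, labor force = 126.91 + 11.79 = 138.70 million, so u = 11.79/138.70 = 8.50%.
After the change, unemployed falls and employed rises by 3.56; labor force unchanged → E = 130.47, U = 8.23, labor force = 138.70 million.
New unemployment rate = 8.23 / 138.70 = 5.93%.

New unemployment rate ≈ 5.93%.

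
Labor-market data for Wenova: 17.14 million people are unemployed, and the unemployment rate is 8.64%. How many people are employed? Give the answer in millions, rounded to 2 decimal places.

Labor force = U / u = 17.14 / 0.0864 ≈ 198.38 million.
Employed = labor force − unemployed = 198.38 − 17.14 = 181.24 million.

About 181.24 million are employed.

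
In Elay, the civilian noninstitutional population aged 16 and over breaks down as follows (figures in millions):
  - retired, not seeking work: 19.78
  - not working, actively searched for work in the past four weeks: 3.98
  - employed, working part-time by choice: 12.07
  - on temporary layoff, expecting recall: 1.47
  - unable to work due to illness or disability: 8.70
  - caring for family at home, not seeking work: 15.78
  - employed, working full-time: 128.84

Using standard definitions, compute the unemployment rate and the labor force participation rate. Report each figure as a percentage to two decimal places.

Employed = 12.07 + 128.84 = 140.91 million.
Unemployed = 3.98 + 1.47 = 5.45 million (jobless and actively searching, or on temporary layoff).
Labor force = 140.91 + 5.45 = 146.36 million.
Not in labor force = 19.78 + 8.70 + 15.78 = 44.26 million (those not working and not actively searching are outside the labor force).
Civilian working-age population = 146.36 + 44.26 = 190.62 million.
Unemployment rate = 5.45 / 146.36 = 3.72%.
Labor force participation rate = 146.36 / 190.62 = 76.78%.

Unemployment rate ≈ 3.72%; labor force participation rate ≈ 76.78%.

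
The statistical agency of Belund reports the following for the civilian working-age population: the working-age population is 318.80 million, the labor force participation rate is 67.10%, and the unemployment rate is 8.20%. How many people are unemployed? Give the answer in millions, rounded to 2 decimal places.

About 17.54 million are unemployed.

Labor force = 0.6710 × 318.80 = 213.91 million.
Unemployed = 0.0820 × 213.91 ≈ 17.54 million.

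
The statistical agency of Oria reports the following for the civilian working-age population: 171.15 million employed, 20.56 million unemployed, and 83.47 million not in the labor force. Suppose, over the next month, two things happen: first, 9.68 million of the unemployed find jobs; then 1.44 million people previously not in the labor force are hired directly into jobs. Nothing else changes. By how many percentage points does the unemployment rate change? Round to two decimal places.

Initially, labor force = 171.15 + 20.56 = 191.71 million, so u = 20.56/191.71 = 10.72%.
After the first change, unemployed falls and employed rises by 9.68; labor force unchanged → E = 180.83, U = 10.88, labor force = 191.71 million.
After the second change, employed and labor force both rise by 1.44; unemployed unchanged → E = 182.27, U = 10.88, labor force = 193.15 million.
New unemployment rate = 10.88 / 193.15 = 5.63%.
Change = 5.63% − 10.72% = −5.09 percentage points.

The unemployment rate changes by −5.09 percentage points.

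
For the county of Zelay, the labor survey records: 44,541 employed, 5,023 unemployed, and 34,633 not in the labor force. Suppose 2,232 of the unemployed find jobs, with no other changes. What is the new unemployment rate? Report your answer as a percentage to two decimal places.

New unemployment rate ≈ 5.63%.

Initially, labor force = 44,541 + 5,023 = 49,564, so u = 5,023/49,564 = 10.13%.
After the change, unemployed falls and employed rises by 2,232; labor force unchanged → E = 46,773, U = 2,791, labor force = 49,564.
New unemployment rate = 2,791 / 49,564 = 5.63%.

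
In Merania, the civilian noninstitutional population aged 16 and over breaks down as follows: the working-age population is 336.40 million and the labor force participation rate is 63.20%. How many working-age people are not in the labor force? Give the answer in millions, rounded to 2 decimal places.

Share not in the labor force = 1 − 0.6320 = 0.3680.
Not in labor force = 0.3680 × 336.40 ≈ 123.80 million.

About 123.80 million are not in the labor force.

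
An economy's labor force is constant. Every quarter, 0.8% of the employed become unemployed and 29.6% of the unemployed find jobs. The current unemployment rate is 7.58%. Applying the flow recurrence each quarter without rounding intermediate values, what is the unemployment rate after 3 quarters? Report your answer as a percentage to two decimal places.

Unemployment rate after three quarters ≈ 4.30%.

With a fixed labor force, u_{t+1} = u_t + s·(1−u_t) − f·u_t = u_t·(1−s−f) + s.
Here 1−s−f = 0.696 and s = 0.008.
u_1 = 0.075800 × 0.696 + 0.008 = 0.060757.
u_2 = 0.060757 × 0.696 + 0.008 = 0.050287.
u_3 = 0.050287 × 0.696 + 0.008 = 0.043000.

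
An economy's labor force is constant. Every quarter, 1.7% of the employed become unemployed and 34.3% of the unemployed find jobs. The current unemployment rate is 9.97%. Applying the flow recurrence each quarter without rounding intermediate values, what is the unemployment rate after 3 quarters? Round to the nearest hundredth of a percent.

With a fixed labor force, u_{t+1} = u_t + s·(1−u_t) − f·u_t = u_t·(1−s−f) + s.
Here 1−s−f = 0.640 and s = 0.017.
u_1 = 0.099700 × 0.640 + 0.017 = 0.080808.
u_2 = 0.080808 × 0.640 + 0.017 = 0.068717.
u_3 = 0.068717 × 0.640 + 0.017 = 0.060979.

Unemployment rate after three quarters ≈ 6.10%.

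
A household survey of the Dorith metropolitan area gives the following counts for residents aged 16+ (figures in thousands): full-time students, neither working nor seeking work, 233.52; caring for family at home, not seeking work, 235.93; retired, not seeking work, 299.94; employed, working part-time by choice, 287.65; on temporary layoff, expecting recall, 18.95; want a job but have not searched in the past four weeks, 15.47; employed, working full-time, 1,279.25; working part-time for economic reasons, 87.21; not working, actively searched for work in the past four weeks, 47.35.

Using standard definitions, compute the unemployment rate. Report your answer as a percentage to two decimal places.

Employed = 287.65 + 1,279.25 + 87.21 = 1,654.11 thousand (anyone who worked, including part-time for economic reasons, counts as employed).
Unemployed = 18.95 + 47.35 = 66.30 thousand (jobless and actively searching, or on temporary layoff).
Labor force = 1,654.11 + 66.30 = 1,720.41 thousand.
Unemployment rate = 66.30 / 1,720.41 = 3.85%.

Unemployment rate ≈ 3.85%.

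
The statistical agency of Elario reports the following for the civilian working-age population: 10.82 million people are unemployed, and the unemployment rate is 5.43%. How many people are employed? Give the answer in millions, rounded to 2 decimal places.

About 188.44 million are employed.

Labor force = U / u = 10.82 / 0.0543 ≈ 199.26 million.
Employed = labor force − unemployed = 199.26 − 10.82 = 188.44 million.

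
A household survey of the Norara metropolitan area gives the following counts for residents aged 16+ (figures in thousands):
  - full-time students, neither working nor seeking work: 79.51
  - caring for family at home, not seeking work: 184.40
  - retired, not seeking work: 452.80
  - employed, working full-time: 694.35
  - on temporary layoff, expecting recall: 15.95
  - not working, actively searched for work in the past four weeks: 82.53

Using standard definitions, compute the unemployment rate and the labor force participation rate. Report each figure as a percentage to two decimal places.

Employed = 694.35 thousand.
Unemployed = 15.95 + 82.53 = 98.48 thousand (jobless and actively searching, or on temporary layoff).
Labor force = 694.35 + 98.48 = 792.83 thousand.
Not in labor force = 79.51 + 184.40 + 452.80 = 716.71 thousand (those not working and not actively searching are outside the labor force).
Civilian working-age population = 792.83 + 716.71 = 1,509.54 thousand.
Unemployment rate = 98.48 / 792.83 = 12.42%.
Labor force participation rate = 792.83 / 1,509.54 = 52.52%.

Unemployment rate ≈ 12.42%; labor force participation rate ≈ 52.52%.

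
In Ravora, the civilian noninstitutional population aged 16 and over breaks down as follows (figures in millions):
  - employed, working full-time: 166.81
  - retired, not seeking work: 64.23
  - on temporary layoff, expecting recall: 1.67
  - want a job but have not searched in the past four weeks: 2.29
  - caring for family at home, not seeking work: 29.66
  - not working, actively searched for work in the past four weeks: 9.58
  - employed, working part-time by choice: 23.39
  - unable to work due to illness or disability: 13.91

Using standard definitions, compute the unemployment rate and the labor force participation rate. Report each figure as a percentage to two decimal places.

Unemployment rate ≈ 5.58%; labor force participation rate ≈ 64.66%.

Employed = 166.81 + 23.39 = 190.20 million.
Unemployed = 1.67 + 9.58 = 11.25 million (jobless and actively searching, or on temporary layoff).
Labor force = 190.20 + 11.25 = 201.45 million.
Not in labor force = 64.23 + 2.29 + 29.66 + 13.91 = 110.09 million (those not working and not actively searching are outside the labor force — including those who want a job but have given up searching).
Civilian working-age population = 201.45 + 110.09 = 311.54 million.
Unemployment rate = 11.25 / 201.45 = 5.58%.
Labor force participation rate = 201.45 / 311.54 = 64.66%.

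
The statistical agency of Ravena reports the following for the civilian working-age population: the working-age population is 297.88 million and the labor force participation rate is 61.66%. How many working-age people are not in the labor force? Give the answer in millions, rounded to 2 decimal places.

Share not in the labor force = 1 − 0.6166 = 0.3834.
Not in labor force = 0.3834 × 297.88 ≈ 114.21 million.

About 114.21 million are not in the labor force.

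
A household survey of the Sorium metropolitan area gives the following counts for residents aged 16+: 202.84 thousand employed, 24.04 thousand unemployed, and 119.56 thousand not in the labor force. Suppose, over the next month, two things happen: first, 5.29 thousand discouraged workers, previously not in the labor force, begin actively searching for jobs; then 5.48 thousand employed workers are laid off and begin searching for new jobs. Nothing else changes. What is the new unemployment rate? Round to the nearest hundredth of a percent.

New unemployment rate ≈ 14.99%.

Initially, labor force = 202.84 + 24.04 = 226.88 thousand, so u = 24.04/226.88 = 10.60%.
After the first change, unemployed and labor force both rise by 5.29 → E = 202.84, U = 29.33, labor force = 232.17 thousand.
After the second change, employed falls and unemployed rises by 5.48; labor force unchanged → E = 197.36, U = 34.81, labor force = 232.17 thousand.
New unemployment rate = 34.81 / 232.17 = 14.99%.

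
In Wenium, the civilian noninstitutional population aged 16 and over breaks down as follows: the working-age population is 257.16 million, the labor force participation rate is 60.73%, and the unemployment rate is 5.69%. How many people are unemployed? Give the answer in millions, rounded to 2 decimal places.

Labor force = 0.6073 × 257.16 = 156.17 million.
Unemployed = 0.0569 × 156.17 ≈ 8.89 million.

About 8.89 million are unemployed.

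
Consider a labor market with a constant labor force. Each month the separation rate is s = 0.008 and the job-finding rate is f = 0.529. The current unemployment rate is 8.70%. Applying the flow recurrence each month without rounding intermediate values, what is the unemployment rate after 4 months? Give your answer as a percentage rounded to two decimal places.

With a fixed labor force, u_{t+1} = u_t + s·(1−u_t) − f·u_t = u_t·(1−s−f) + s.
Here 1−s−f = 0.463 and s = 0.008.
u_1 = 0.087000 × 0.463 + 0.008 = 0.048281.
u_2 = 0.048281 × 0.463 + 0.008 = 0.030354.
u_3 = 0.030354 × 0.463 + 0.008 = 0.022054.
u_4 = 0.022054 × 0.463 + 0.008 = 0.018211.

Unemployment rate after four months ≈ 1.82%.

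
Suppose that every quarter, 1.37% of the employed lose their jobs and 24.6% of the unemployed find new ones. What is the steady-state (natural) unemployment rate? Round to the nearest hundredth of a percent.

Steady-state unemployment rate ≈ 5.28%.

At steady state the flows balance: s·E = f·U, so U/(E+U) = s/(s+f).
u* = 1.37 / (1.37 + 24.6) = 1.37 / 25.97 = 5.28%.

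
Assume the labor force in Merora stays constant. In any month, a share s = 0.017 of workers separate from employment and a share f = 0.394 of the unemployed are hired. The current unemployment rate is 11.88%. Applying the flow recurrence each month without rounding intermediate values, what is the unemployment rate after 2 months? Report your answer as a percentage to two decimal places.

With a fixed labor force, u_{t+1} = u_t + s·(1−u_t) − f·u_t = u_t·(1−s−f) + s.
Here 1−s−f = 0.589 and s = 0.017.
u_1 = 0.118800 × 0.589 + 0.017 = 0.086973.
u_2 = 0.086973 × 0.589 + 0.017 = 0.068227.

Unemployment rate after two months ≈ 6.82%.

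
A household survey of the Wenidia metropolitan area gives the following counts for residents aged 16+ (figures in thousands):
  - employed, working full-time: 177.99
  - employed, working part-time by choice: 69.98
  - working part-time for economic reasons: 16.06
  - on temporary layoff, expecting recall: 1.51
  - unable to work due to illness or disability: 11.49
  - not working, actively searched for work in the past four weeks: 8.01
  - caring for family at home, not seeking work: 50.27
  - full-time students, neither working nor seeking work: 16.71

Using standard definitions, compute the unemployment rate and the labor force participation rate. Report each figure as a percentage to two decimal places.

Unemployment rate ≈ 3.48%; labor force participation rate ≈ 77.71%.

Employed = 177.99 + 69.98 + 16.06 = 264.03 thousand (anyone who worked, including part-time for economic reasons, counts as employed).
Unemployed = 1.51 + 8.01 = 9.52 thousand (jobless and actively searching, or on temporary layoff).
Labor force = 264.03 + 9.52 = 273.55 thousand.
Not in labor force = 11.49 + 50.27 + 16.71 = 78.47 thousand (those not working and not actively searching are outside the labor force).
Civilian working-age population = 273.55 + 78.47 = 352.02 thousand.
Unemployment rate = 9.52 / 273.55 = 3.48%.
Labor force participation rate = 273.55 / 352.02 = 77.71%.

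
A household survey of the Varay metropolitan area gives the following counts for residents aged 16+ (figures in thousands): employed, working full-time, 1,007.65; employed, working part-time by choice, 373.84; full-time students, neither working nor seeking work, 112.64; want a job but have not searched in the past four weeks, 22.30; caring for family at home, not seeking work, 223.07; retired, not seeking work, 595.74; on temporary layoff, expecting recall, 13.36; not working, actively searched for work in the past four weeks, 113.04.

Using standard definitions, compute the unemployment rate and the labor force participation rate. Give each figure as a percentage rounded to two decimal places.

Unemployment rate ≈ 8.38%; labor force participation rate ≈ 61.26%.

Employed = 1,007.65 + 373.84 = 1,381.49 thousand.
Unemployed = 13.36 + 113.04 = 126.40 thousand (jobless and actively searching, or on temporary layoff).
Labor force = 1,381.49 + 126.40 = 1,507.89 thousand.
Not in labor force = 112.64 + 22.30 + 223.07 + 595.74 = 953.75 thousand (those not working and not actively searching are outside the labor force — including those who want a job but have given up searching).
Civilian working-age population = 1,507.89 + 953.75 = 2,461.64 thousand.
Unemployment rate = 126.40 / 1,507.89 = 8.38%.
Labor force participation rate = 1,507.89 / 2,461.64 = 61.26%.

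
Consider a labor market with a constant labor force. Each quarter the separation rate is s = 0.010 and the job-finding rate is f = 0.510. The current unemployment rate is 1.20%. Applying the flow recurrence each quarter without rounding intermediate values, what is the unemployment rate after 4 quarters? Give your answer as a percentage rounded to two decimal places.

With a fixed labor force, u_{t+1} = u_t + s·(1−u_t) − f·u_t = u_t·(1−s−f) + s.
Here 1−s−f = 0.480 and s = 0.010.
u_1 = 0.012000 × 0.480 + 0.010 = 0.015760.
u_2 = 0.015760 × 0.480 + 0.010 = 0.017565.
u_3 = 0.017565 × 0.480 + 0.010 = 0.018431.
u_4 = 0.018431 × 0.480 + 0.010 = 0.018847.

Unemployment rate after four quarters ≈ 1.88%.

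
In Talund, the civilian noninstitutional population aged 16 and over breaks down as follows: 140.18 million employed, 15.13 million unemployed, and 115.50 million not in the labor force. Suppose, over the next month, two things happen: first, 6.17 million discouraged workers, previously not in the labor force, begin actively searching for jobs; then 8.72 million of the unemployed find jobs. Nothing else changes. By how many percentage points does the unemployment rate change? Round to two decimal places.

The unemployment rate changes by −1.95 percentage points.

Initially, labor force = 140.18 + 15.13 = 155.31 million, so u = 15.13/155.31 = 9.74%.
After the first change, unemployed and labor force both rise by 6.17 → E = 140.18, U = 21.30, labor force = 161.48 million.
After the second change, unemployed falls and employed rises by 8.72; labor force unchanged → E = 148.90, U = 12.58, labor force = 161.48 million.
New unemployment rate = 12.58 / 161.48 = 7.79%.
Change = 7.79% − 9.74% = −1.95 percentage points.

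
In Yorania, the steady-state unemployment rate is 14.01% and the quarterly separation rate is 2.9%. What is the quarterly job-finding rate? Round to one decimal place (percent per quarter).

Job-finding rate ≈ 17.8% per quarter.

From u* = s/(s+f): f = s·(1−u)/u.
f = 2.9 × (1 − 0.1401) / 0.1401 = 2.4937 / 0.1401 ≈ 17.8% per quarter.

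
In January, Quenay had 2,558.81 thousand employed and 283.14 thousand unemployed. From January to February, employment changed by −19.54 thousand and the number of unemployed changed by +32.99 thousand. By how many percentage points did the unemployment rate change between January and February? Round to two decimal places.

The unemployment rate changed by +1.11 percentage points.

January: labor force = 2,558.81 + 283.14 = 2,841.95; u = 283.14/2,841.95 = 9.96%.
February: labor force = 2,539.27 + 316.13 = 2,855.40; u = 316.13/2,855.40 = 11.07%.
Change = 11.07% − 9.96% = +1.11 pp.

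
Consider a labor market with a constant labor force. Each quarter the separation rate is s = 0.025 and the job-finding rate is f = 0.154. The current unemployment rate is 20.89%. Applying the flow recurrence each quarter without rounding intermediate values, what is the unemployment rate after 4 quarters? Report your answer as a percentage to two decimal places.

Unemployment rate after four quarters ≈ 17.11%.

With a fixed labor force, u_{t+1} = u_t + s·(1−u_t) − f·u_t = u_t·(1−s−f) + s.
Here 1−s−f = 0.821 and s = 0.025.
u_1 = 0.208900 × 0.821 + 0.025 = 0.196507.
u_2 = 0.196507 × 0.821 + 0.025 = 0.186332.
u_3 = 0.186332 × 0.821 + 0.025 = 0.177979.
u_4 = 0.177979 × 0.821 + 0.025 = 0.171121.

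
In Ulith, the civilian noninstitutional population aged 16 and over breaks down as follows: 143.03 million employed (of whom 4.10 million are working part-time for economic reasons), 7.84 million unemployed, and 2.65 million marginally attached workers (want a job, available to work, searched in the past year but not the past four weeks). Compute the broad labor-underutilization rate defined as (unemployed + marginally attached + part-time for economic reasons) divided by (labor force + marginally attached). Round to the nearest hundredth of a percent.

Labor force = 143.03 + 7.84 = 150.87 million.
Numerator = 7.84 + 2.65 + 4.10 = 14.59 million.
Denominator = 150.87 + 2.65 = 153.52 million.
Broad rate = 14.59 / 153.52 = 9.50%.

Broad underutilization rate ≈ 9.50%.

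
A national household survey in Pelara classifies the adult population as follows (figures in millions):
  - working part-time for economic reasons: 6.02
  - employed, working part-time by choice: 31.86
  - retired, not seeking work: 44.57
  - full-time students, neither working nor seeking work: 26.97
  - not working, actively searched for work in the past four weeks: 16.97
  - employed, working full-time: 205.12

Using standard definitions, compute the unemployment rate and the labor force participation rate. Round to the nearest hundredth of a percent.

Employed = 6.02 + 31.86 + 205.12 = 243.00 million (anyone who worked, including part-time for economic reasons, counts as employed).
Unemployed = 16.97 million.
Labor force = 243.00 + 16.97 = 259.97 million.
Not in labor force = 44.57 + 26.97 = 71.54 million (those not working and not actively searching are outside the labor force).
Civilian working-age population = 259.97 + 71.54 = 331.51 million.
Unemployment rate = 16.97 / 259.97 = 6.53%.
Labor force participation rate = 259.97 / 331.51 = 78.42%.

Unemployment rate ≈ 6.53%; labor force participation rate ≈ 78.42%.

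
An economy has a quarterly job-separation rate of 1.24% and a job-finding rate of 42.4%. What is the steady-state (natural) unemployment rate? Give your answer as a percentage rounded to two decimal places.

At steady state the flows balance: s·E = f·U, so U/(E+U) = s/(s+f).
u* = 1.24 / (1.24 + 42.4) = 1.24 / 43.64 = 2.84%.

Steady-state unemployment rate ≈ 2.84%.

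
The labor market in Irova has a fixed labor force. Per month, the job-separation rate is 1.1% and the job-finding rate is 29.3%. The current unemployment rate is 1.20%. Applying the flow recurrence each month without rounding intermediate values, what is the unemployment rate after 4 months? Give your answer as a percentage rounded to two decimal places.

Unemployment rate after four months ≈ 3.05%.

With a fixed labor force, u_{t+1} = u_t + s·(1−u_t) − f·u_t = u_t·(1−s−f) + s.
Here 1−s−f = 0.696 and s = 0.011.
u_1 = 0.012000 × 0.696 + 0.011 = 0.019352.
u_2 = 0.019352 × 0.696 + 0.011 = 0.024469.
u_3 = 0.024469 × 0.696 + 0.011 = 0.028030.
u_4 = 0.028030 × 0.696 + 0.011 = 0.030509.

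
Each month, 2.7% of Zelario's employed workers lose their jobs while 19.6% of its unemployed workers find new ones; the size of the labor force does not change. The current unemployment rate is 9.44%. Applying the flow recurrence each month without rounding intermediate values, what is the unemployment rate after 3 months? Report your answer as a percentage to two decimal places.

With a fixed labor force, u_{t+1} = u_t + s·(1−u_t) − f·u_t = u_t·(1−s−f) + s.
Here 1−s−f = 0.777 and s = 0.027.
u_1 = 0.094400 × 0.777 + 0.027 = 0.100349.
u_2 = 0.100349 × 0.777 + 0.027 = 0.104971.
u_3 = 0.104971 × 0.777 + 0.027 = 0.108562.

Unemployment rate after three months ≈ 10.86%.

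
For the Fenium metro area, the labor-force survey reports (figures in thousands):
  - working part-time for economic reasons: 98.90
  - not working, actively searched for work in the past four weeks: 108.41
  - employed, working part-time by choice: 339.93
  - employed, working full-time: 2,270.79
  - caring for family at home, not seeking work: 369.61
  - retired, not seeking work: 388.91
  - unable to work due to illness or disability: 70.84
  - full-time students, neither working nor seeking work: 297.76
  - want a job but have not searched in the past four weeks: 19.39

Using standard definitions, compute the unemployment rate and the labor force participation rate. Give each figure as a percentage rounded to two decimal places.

Employed = 98.90 + 339.93 + 2,270.79 = 2,709.62 thousand (anyone who worked, including part-time for economic reasons, counts as employed).
Unemployed = 108.41 thousand.
Labor force = 2,709.62 + 108.41 = 2,818.03 thousand.
Not in labor force = 369.61 + 388.91 + 70.84 + 297.76 + 19.39 = 1,146.51 thousand (those not working and not actively searching are outside the labor force — including those who want a job but have given up searching).
Civilian working-age population = 2,818.03 + 1,146.51 = 3,964.54 thousand.
Unemployment rate = 108.41 / 2,818.03 = 3.85%.
Labor force participation rate = 2,818.03 / 3,964.54 = 71.08%.

Unemployment rate ≈ 3.85%; labor force participation rate ≈ 71.08%.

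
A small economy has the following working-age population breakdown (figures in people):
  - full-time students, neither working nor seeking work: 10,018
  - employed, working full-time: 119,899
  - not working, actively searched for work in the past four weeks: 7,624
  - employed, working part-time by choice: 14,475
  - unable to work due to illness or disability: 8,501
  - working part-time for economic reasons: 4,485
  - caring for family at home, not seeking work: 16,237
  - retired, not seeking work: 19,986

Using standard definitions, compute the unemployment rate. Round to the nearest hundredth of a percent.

Unemployment rate ≈ 5.20%.

Employed = 119,899 + 14,475 + 4,485 = 138,859 (anyone who worked, including part-time for economic reasons, counts as employed).
Unemployed = 7,624.
Labor force = 138,859 + 7,624 = 146,483.
Unemployment rate = 7,624 / 146,483 = 5.20%.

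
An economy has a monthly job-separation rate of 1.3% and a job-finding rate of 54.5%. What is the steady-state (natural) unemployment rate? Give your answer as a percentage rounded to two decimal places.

At steady state the flows balance: s·E = f·U, so U/(E+U) = s/(s+f).
u* = 1.3 / (1.3 + 54.5) = 1.3 / 55.80 = 2.33%.

Steady-state unemployment rate ≈ 2.33%.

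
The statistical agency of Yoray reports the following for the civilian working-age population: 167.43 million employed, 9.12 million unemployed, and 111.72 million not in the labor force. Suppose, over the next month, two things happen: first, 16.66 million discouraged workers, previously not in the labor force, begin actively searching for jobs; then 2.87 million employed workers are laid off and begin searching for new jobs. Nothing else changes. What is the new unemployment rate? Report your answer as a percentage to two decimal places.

Initially, labor force = 167.43 + 9.12 = 176.55 million, so u = 9.12/176.55 = 5.17%.
After the first change, unemployed and labor force both rise by 16.66 → E = 167.43, U = 25.78, labor force = 193.21 million.
After the second change, employed falls and unemployed rises by 2.87; labor force unchanged → E = 164.56, U = 28.65, labor force = 193.21 million.
New unemployment rate = 28.65 / 193.21 = 14.83%.

New unemployment rate ≈ 14.83%.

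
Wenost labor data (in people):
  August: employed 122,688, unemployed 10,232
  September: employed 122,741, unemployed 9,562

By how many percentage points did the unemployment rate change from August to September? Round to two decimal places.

The unemployment rate changed by −0.47 percentage points.

August: labor force = 122,688 + 10,232 = 132,920; u = 10,232/132,920 = 7.70%.
September: labor force = 122,741 + 9,562 = 132,303; u = 9,562/132,303 = 7.23%.
Change = 7.23% − 7.70% = −0.47 pp.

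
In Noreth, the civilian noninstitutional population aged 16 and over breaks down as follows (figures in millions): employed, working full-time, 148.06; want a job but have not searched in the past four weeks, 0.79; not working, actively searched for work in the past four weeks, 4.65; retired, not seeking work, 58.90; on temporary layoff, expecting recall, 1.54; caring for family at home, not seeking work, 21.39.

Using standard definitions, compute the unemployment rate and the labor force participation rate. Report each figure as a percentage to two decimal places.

Employed = 148.06 million.
Unemployed = 4.65 + 1.54 = 6.19 million (jobless and actively searching, or on temporary layoff).
Labor force = 148.06 + 6.19 = 154.25 million.
Not in labor force = 0.79 + 58.90 + 21.39 = 81.08 million (those not working and not actively searching are outside the labor force — including those who want a job but have given up searching).
Civilian working-age population = 154.25 + 81.08 = 235.33 million.
Unemployment rate = 6.19 / 154.25 = 4.01%.
Labor force participation rate = 154.25 / 235.33 = 65.55%.

Unemployment rate ≈ 4.01%; labor force participation rate ≈ 65.55%.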